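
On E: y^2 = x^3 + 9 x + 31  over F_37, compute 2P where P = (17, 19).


Doubling: s = (3 x1^2 + a) / (2 y1)
s = (3*17^2 + 9) / (2*19) mod 37 = 25
x3 = s^2 - 2 x1 mod 37 = 25^2 - 2*17 = 36
y3 = s (x1 - x3) - y1 mod 37 = 25 * (17 - 36) - 19 = 24

2P = (36, 24)


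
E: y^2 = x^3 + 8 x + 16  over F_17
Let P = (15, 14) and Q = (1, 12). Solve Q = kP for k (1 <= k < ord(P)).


Enumerate multiples of P until we hit Q = (1, 12):
  1P = (15, 14)
  2P = (0, 4)
  3P = (10, 12)
  4P = (1, 12)
Match found at i = 4.

k = 4


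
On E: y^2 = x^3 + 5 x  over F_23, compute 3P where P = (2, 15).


k = 3 = 11_2 (binary, LSB first: 11)
Double-and-add from P = (2, 15):
  bit 0 = 1: acc = O + (2, 15) = (2, 15)
  bit 1 = 1: acc = (2, 15) + (8, 0) = (2, 8)

3P = (2, 8)


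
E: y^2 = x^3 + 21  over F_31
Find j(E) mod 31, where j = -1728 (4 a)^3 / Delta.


Delta = -16(4 a^3 + 27 b^2) mod 31 = 14
-1728 * (4 a)^3 = -1728 * (4*0)^3 mod 31 = 0
j = 0 * 14^(-1) mod 31 = 0

j = 0 (mod 31)


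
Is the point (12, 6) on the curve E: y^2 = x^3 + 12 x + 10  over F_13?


Check whether y^2 = x^3 + 12 x + 10 (mod 13) for (x, y) = (12, 6).
LHS: y^2 = 6^2 mod 13 = 10
RHS: x^3 + 12 x + 10 = 12^3 + 12*12 + 10 mod 13 = 10
LHS = RHS

Yes, on the curve


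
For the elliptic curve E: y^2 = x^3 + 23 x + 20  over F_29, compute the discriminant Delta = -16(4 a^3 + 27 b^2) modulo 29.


4 a^3 + 27 b^2 = 4*23^3 + 27*20^2 = 48668 + 10800 = 59468
Delta = -16 * (59468) = -951488
Delta mod 29 = 2

Delta = 2 (mod 29)


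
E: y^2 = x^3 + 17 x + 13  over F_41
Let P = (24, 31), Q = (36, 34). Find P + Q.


P != Q, so use the chord formula.
s = (y2 - y1) / (x2 - x1) = (3) / (12) mod 41 = 31
x3 = s^2 - x1 - x2 mod 41 = 31^2 - 24 - 36 = 40
y3 = s (x1 - x3) - y1 mod 41 = 31 * (24 - 40) - 31 = 6

P + Q = (40, 6)


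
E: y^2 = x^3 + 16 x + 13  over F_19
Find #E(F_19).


For each x in F_19, count y with y^2 = x^3 + 16 x + 13 mod 19:
  x = 1: RHS = 11, y in [7, 12]  -> 2 point(s)
  x = 5: RHS = 9, y in [3, 16]  -> 2 point(s)
  x = 8: RHS = 7, y in [8, 11]  -> 2 point(s)
  x = 11: RHS = 0, y in [0]  -> 1 point(s)
  x = 13: RHS = 5, y in [9, 10]  -> 2 point(s)
  x = 14: RHS = 17, y in [6, 13]  -> 2 point(s)
  x = 17: RHS = 11, y in [7, 12]  -> 2 point(s)
Affine points: 13. Add the point at infinity: total = 14.

#E(F_19) = 14


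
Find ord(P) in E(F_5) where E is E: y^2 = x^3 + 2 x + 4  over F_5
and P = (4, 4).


Compute successive multiples of P until we hit O:
  1P = (4, 4)
  2P = (2, 1)
  3P = (0, 2)
  4P = (0, 3)
  5P = (2, 4)
  6P = (4, 1)
  7P = O

ord(P) = 7


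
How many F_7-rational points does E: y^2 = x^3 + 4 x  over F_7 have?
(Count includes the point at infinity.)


For each x in F_7, count y with y^2 = x^3 + 4 x + 0 mod 7:
  x = 0: RHS = 0, y in [0]  -> 1 point(s)
  x = 2: RHS = 2, y in [3, 4]  -> 2 point(s)
  x = 3: RHS = 4, y in [2, 5]  -> 2 point(s)
  x = 6: RHS = 2, y in [3, 4]  -> 2 point(s)
Affine points: 7. Add the point at infinity: total = 8.

#E(F_7) = 8


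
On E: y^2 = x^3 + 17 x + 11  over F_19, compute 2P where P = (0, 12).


Doubling: s = (3 x1^2 + a) / (2 y1)
s = (3*0^2 + 17) / (2*12) mod 19 = 11
x3 = s^2 - 2 x1 mod 19 = 11^2 - 2*0 = 7
y3 = s (x1 - x3) - y1 mod 19 = 11 * (0 - 7) - 12 = 6

2P = (7, 6)


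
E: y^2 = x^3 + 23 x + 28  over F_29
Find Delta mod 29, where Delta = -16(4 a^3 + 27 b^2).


4 a^3 + 27 b^2 = 4*23^3 + 27*28^2 = 48668 + 21168 = 69836
Delta = -16 * (69836) = -1117376
Delta mod 29 = 23

Delta = 23 (mod 29)


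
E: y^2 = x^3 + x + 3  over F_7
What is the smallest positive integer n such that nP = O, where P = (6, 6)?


Compute successive multiples of P until we hit O:
  1P = (6, 6)
  2P = (6, 1)
  3P = O

ord(P) = 3


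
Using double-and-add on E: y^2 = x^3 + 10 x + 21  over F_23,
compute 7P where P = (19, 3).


k = 7 = 111_2 (binary, LSB first: 111)
Double-and-add from P = (19, 3):
  bit 0 = 1: acc = O + (19, 3) = (19, 3)
  bit 1 = 1: acc = (19, 3) + (12, 11) = (21, 19)
  bit 2 = 1: acc = (21, 19) + (1, 3) = (9, 9)

7P = (9, 9)


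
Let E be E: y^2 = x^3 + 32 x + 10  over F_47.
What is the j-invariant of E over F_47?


Delta = -16(4 a^3 + 27 b^2) mod 47 = 28
-1728 * (4 a)^3 = -1728 * (4*32)^3 mod 47 = 38
j = 38 * 28^(-1) mod 47 = 45

j = 45 (mod 47)


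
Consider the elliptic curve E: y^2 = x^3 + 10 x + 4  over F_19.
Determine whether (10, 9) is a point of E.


Check whether y^2 = x^3 + 10 x + 4 (mod 19) for (x, y) = (10, 9).
LHS: y^2 = 9^2 mod 19 = 5
RHS: x^3 + 10 x + 4 = 10^3 + 10*10 + 4 mod 19 = 2
LHS != RHS

No, not on the curve


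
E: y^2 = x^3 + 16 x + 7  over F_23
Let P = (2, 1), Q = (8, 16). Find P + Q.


P != Q, so use the chord formula.
s = (y2 - y1) / (x2 - x1) = (15) / (6) mod 23 = 14
x3 = s^2 - x1 - x2 mod 23 = 14^2 - 2 - 8 = 2
y3 = s (x1 - x3) - y1 mod 23 = 14 * (2 - 2) - 1 = 22

P + Q = (2, 22)


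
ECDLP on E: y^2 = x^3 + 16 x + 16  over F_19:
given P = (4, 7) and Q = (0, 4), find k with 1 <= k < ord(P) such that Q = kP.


Enumerate multiples of P until we hit Q = (0, 4):
  1P = (4, 7)
  2P = (16, 6)
  3P = (6, 9)
  4P = (10, 6)
  5P = (14, 1)
  6P = (12, 13)
  7P = (0, 15)
  8P = (0, 4)
Match found at i = 8.

k = 8


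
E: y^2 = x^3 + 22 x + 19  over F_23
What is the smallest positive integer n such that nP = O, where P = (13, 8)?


Compute successive multiples of P until we hit O:
  1P = (13, 8)
  2P = (20, 15)
  3P = (14, 14)
  4P = (9, 16)
  5P = (5, 22)
  6P = (21, 6)
  7P = (2, 18)
  8P = (17, 4)
  ... (continuing to 17P)
  17P = O

ord(P) = 17


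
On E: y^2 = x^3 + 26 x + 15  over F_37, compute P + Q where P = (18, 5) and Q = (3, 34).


P != Q, so use the chord formula.
s = (y2 - y1) / (x2 - x1) = (29) / (22) mod 37 = 3
x3 = s^2 - x1 - x2 mod 37 = 3^2 - 18 - 3 = 25
y3 = s (x1 - x3) - y1 mod 37 = 3 * (18 - 25) - 5 = 11

P + Q = (25, 11)


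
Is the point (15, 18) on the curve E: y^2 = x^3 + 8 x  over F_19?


Check whether y^2 = x^3 + 8 x + 0 (mod 19) for (x, y) = (15, 18).
LHS: y^2 = 18^2 mod 19 = 1
RHS: x^3 + 8 x + 0 = 15^3 + 8*15 + 0 mod 19 = 18
LHS != RHS

No, not on the curve


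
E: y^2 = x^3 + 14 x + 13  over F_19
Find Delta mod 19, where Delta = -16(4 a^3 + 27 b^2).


4 a^3 + 27 b^2 = 4*14^3 + 27*13^2 = 10976 + 4563 = 15539
Delta = -16 * (15539) = -248624
Delta mod 19 = 10

Delta = 10 (mod 19)


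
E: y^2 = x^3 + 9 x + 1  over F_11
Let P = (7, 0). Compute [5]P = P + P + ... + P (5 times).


k = 5 = 101_2 (binary, LSB first: 101)
Double-and-add from P = (7, 0):
  bit 0 = 1: acc = O + (7, 0) = (7, 0)
  bit 1 = 0: acc unchanged = (7, 0)
  bit 2 = 1: acc = (7, 0) + O = (7, 0)

5P = (7, 0)


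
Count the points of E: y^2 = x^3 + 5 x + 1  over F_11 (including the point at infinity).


For each x in F_11, count y with y^2 = x^3 + 5 x + 1 mod 11:
  x = 0: RHS = 1, y in [1, 10]  -> 2 point(s)
  x = 6: RHS = 5, y in [4, 7]  -> 2 point(s)
  x = 7: RHS = 5, y in [4, 7]  -> 2 point(s)
  x = 8: RHS = 3, y in [5, 6]  -> 2 point(s)
  x = 9: RHS = 5, y in [4, 7]  -> 2 point(s)
Affine points: 10. Add the point at infinity: total = 11.

#E(F_11) = 11


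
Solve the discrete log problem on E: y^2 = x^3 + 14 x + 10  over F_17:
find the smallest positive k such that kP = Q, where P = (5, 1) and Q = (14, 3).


Enumerate multiples of P until we hit Q = (14, 3):
  1P = (5, 1)
  2P = (11, 4)
  3P = (14, 3)
Match found at i = 3.

k = 3


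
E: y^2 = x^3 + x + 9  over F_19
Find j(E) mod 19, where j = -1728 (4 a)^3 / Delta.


Delta = -16(4 a^3 + 27 b^2) mod 19 = 18
-1728 * (4 a)^3 = -1728 * (4*1)^3 mod 19 = 7
j = 7 * 18^(-1) mod 19 = 12

j = 12 (mod 19)


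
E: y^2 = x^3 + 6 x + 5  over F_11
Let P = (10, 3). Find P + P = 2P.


Doubling: s = (3 x1^2 + a) / (2 y1)
s = (3*10^2 + 6) / (2*3) mod 11 = 7
x3 = s^2 - 2 x1 mod 11 = 7^2 - 2*10 = 7
y3 = s (x1 - x3) - y1 mod 11 = 7 * (10 - 7) - 3 = 7

2P = (7, 7)


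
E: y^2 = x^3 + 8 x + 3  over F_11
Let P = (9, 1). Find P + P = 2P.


Doubling: s = (3 x1^2 + a) / (2 y1)
s = (3*9^2 + 8) / (2*1) mod 11 = 10
x3 = s^2 - 2 x1 mod 11 = 10^2 - 2*9 = 5
y3 = s (x1 - x3) - y1 mod 11 = 10 * (9 - 5) - 1 = 6

2P = (5, 6)


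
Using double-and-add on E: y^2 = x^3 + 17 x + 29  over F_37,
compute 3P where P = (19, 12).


k = 3 = 11_2 (binary, LSB first: 11)
Double-and-add from P = (19, 12):
  bit 0 = 1: acc = O + (19, 12) = (19, 12)
  bit 1 = 1: acc = (19, 12) + (2, 21) = (15, 12)

3P = (15, 12)


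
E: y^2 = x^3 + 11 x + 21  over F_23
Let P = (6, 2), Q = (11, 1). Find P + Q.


P != Q, so use the chord formula.
s = (y2 - y1) / (x2 - x1) = (22) / (5) mod 23 = 9
x3 = s^2 - x1 - x2 mod 23 = 9^2 - 6 - 11 = 18
y3 = s (x1 - x3) - y1 mod 23 = 9 * (6 - 18) - 2 = 5

P + Q = (18, 5)


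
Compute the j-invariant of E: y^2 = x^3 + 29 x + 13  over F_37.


Delta = -16(4 a^3 + 27 b^2) mod 37 = 16
-1728 * (4 a)^3 = -1728 * (4*29)^3 mod 37 = 6
j = 6 * 16^(-1) mod 37 = 5

j = 5 (mod 37)


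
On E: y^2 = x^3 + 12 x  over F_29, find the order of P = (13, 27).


Compute successive multiples of P until we hit O:
  1P = (13, 27)
  2P = (9, 5)
  3P = (1, 10)
  4P = (16, 5)
  5P = (28, 25)
  6P = (4, 24)
  7P = (25, 27)
  8P = (20, 2)
  ... (continuing to 17P)
  17P = O

ord(P) = 17


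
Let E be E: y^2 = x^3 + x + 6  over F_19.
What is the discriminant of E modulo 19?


4 a^3 + 27 b^2 = 4*1^3 + 27*6^2 = 4 + 972 = 976
Delta = -16 * (976) = -15616
Delta mod 19 = 2

Delta = 2 (mod 19)


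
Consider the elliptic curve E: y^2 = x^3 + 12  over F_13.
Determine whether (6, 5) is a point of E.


Check whether y^2 = x^3 + 0 x + 12 (mod 13) for (x, y) = (6, 5).
LHS: y^2 = 5^2 mod 13 = 12
RHS: x^3 + 0 x + 12 = 6^3 + 0*6 + 12 mod 13 = 7
LHS != RHS

No, not on the curve


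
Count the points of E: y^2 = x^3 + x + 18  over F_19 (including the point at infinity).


For each x in F_19, count y with y^2 = x^3 + 1 x + 18 mod 19:
  x = 1: RHS = 1, y in [1, 18]  -> 2 point(s)
  x = 2: RHS = 9, y in [3, 16]  -> 2 point(s)
  x = 7: RHS = 7, y in [8, 11]  -> 2 point(s)
  x = 8: RHS = 6, y in [5, 14]  -> 2 point(s)
  x = 11: RHS = 11, y in [7, 12]  -> 2 point(s)
  x = 13: RHS = 5, y in [9, 10]  -> 2 point(s)
  x = 15: RHS = 7, y in [8, 11]  -> 2 point(s)
  x = 16: RHS = 7, y in [8, 11]  -> 2 point(s)
  x = 18: RHS = 16, y in [4, 15]  -> 2 point(s)
Affine points: 18. Add the point at infinity: total = 19.

#E(F_19) = 19


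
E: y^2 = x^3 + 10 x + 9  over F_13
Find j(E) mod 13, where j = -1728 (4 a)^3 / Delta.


Delta = -16(4 a^3 + 27 b^2) mod 13 = 3
-1728 * (4 a)^3 = -1728 * (4*10)^3 mod 13 = 1
j = 1 * 3^(-1) mod 13 = 9

j = 9 (mod 13)


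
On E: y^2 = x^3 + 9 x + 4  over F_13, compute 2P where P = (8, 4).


k = 2 = 10_2 (binary, LSB first: 01)
Double-and-add from P = (8, 4):
  bit 0 = 0: acc unchanged = O
  bit 1 = 1: acc = O + (0, 2) = (0, 2)

2P = (0, 2)


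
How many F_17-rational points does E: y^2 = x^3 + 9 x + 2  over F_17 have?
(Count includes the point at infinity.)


For each x in F_17, count y with y^2 = x^3 + 9 x + 2 mod 17:
  x = 0: RHS = 2, y in [6, 11]  -> 2 point(s)
  x = 4: RHS = 0, y in [0]  -> 1 point(s)
  x = 5: RHS = 2, y in [6, 11]  -> 2 point(s)
  x = 6: RHS = 0, y in [0]  -> 1 point(s)
  x = 7: RHS = 0, y in [0]  -> 1 point(s)
  x = 8: RHS = 8, y in [5, 12]  -> 2 point(s)
  x = 9: RHS = 13, y in [8, 9]  -> 2 point(s)
  x = 10: RHS = 4, y in [2, 15]  -> 2 point(s)
  x = 11: RHS = 4, y in [2, 15]  -> 2 point(s)
  x = 12: RHS = 2, y in [6, 11]  -> 2 point(s)
  x = 13: RHS = 4, y in [2, 15]  -> 2 point(s)
  x = 14: RHS = 16, y in [4, 13]  -> 2 point(s)
  x = 16: RHS = 9, y in [3, 14]  -> 2 point(s)
Affine points: 23. Add the point at infinity: total = 24.

#E(F_17) = 24


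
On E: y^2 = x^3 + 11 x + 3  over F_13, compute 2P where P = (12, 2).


Doubling: s = (3 x1^2 + a) / (2 y1)
s = (3*12^2 + 11) / (2*2) mod 13 = 10
x3 = s^2 - 2 x1 mod 13 = 10^2 - 2*12 = 11
y3 = s (x1 - x3) - y1 mod 13 = 10 * (12 - 11) - 2 = 8

2P = (11, 8)


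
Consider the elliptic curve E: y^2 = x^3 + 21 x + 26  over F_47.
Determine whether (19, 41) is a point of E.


Check whether y^2 = x^3 + 21 x + 26 (mod 47) for (x, y) = (19, 41).
LHS: y^2 = 41^2 mod 47 = 36
RHS: x^3 + 21 x + 26 = 19^3 + 21*19 + 26 mod 47 = 46
LHS != RHS

No, not on the curve


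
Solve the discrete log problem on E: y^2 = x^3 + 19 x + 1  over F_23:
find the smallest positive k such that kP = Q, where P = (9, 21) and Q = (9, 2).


Enumerate multiples of P until we hit Q = (9, 2):
  1P = (9, 21)
  2P = (0, 22)
  3P = (16, 13)
  4P = (4, 16)
  5P = (11, 0)
  6P = (4, 7)
  7P = (16, 10)
  8P = (0, 1)
  9P = (9, 2)
Match found at i = 9.

k = 9


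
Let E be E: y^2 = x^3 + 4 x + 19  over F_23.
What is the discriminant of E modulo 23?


4 a^3 + 27 b^2 = 4*4^3 + 27*19^2 = 256 + 9747 = 10003
Delta = -16 * (10003) = -160048
Delta mod 23 = 9

Delta = 9 (mod 23)


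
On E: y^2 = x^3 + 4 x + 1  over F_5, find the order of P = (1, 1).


Compute successive multiples of P until we hit O:
  1P = (1, 1)
  2P = (4, 1)
  3P = (0, 4)
  4P = (3, 0)
  5P = (0, 1)
  6P = (4, 4)
  7P = (1, 4)
  8P = O

ord(P) = 8


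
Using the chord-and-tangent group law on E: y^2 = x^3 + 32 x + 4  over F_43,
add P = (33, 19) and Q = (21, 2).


P != Q, so use the chord formula.
s = (y2 - y1) / (x2 - x1) = (26) / (31) mod 43 = 5
x3 = s^2 - x1 - x2 mod 43 = 5^2 - 33 - 21 = 14
y3 = s (x1 - x3) - y1 mod 43 = 5 * (33 - 14) - 19 = 33

P + Q = (14, 33)


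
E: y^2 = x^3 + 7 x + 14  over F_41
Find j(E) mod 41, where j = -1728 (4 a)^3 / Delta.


Delta = -16(4 a^3 + 27 b^2) mod 41 = 17
-1728 * (4 a)^3 = -1728 * (4*7)^3 mod 41 = 21
j = 21 * 17^(-1) mod 41 = 35

j = 35 (mod 41)


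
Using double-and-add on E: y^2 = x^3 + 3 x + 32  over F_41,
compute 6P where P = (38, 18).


k = 6 = 110_2 (binary, LSB first: 011)
Double-and-add from P = (38, 18):
  bit 0 = 0: acc unchanged = O
  bit 1 = 1: acc = O + (1, 6) = (1, 6)
  bit 2 = 1: acc = (1, 6) + (29, 21) = (15, 7)

6P = (15, 7)


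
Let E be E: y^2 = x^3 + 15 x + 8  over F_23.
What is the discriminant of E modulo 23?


4 a^3 + 27 b^2 = 4*15^3 + 27*8^2 = 13500 + 1728 = 15228
Delta = -16 * (15228) = -243648
Delta mod 23 = 14

Delta = 14 (mod 23)


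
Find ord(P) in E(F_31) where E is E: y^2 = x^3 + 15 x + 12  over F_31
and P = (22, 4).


Compute successive multiples of P until we hit O:
  1P = (22, 4)
  2P = (6, 16)
  3P = (21, 3)
  4P = (20, 29)
  5P = (29, 6)
  6P = (25, 4)
  7P = (15, 27)
  8P = (1, 20)
  ... (continuing to 30P)
  30P = O

ord(P) = 30


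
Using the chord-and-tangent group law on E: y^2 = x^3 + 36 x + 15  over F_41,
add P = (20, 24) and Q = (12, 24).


P != Q, so use the chord formula.
s = (y2 - y1) / (x2 - x1) = (0) / (33) mod 41 = 0
x3 = s^2 - x1 - x2 mod 41 = 0^2 - 20 - 12 = 9
y3 = s (x1 - x3) - y1 mod 41 = 0 * (20 - 9) - 24 = 17

P + Q = (9, 17)


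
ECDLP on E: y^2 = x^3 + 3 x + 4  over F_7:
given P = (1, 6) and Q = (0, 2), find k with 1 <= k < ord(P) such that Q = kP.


Enumerate multiples of P until we hit Q = (0, 2):
  1P = (1, 6)
  2P = (0, 5)
  3P = (0, 2)
Match found at i = 3.

k = 3


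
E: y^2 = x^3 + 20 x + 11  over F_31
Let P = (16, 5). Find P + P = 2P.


Doubling: s = (3 x1^2 + a) / (2 y1)
s = (3*16^2 + 20) / (2*5) mod 31 = 23
x3 = s^2 - 2 x1 mod 31 = 23^2 - 2*16 = 1
y3 = s (x1 - x3) - y1 mod 31 = 23 * (16 - 1) - 5 = 30

2P = (1, 30)


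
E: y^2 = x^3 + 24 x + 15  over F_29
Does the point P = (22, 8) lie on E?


Check whether y^2 = x^3 + 24 x + 15 (mod 29) for (x, y) = (22, 8).
LHS: y^2 = 8^2 mod 29 = 6
RHS: x^3 + 24 x + 15 = 22^3 + 24*22 + 15 mod 29 = 26
LHS != RHS

No, not on the curve


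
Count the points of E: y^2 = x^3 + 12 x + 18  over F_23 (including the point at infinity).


For each x in F_23, count y with y^2 = x^3 + 12 x + 18 mod 23:
  x = 0: RHS = 18, y in [8, 15]  -> 2 point(s)
  x = 1: RHS = 8, y in [10, 13]  -> 2 point(s)
  x = 2: RHS = 4, y in [2, 21]  -> 2 point(s)
  x = 3: RHS = 12, y in [9, 14]  -> 2 point(s)
  x = 7: RHS = 8, y in [10, 13]  -> 2 point(s)
  x = 9: RHS = 4, y in [2, 21]  -> 2 point(s)
  x = 11: RHS = 9, y in [3, 20]  -> 2 point(s)
  x = 12: RHS = 4, y in [2, 21]  -> 2 point(s)
  x = 13: RHS = 2, y in [5, 18]  -> 2 point(s)
  x = 14: RHS = 9, y in [3, 20]  -> 2 point(s)
  x = 15: RHS = 8, y in [10, 13]  -> 2 point(s)
  x = 17: RHS = 6, y in [11, 12]  -> 2 point(s)
  x = 20: RHS = 1, y in [1, 22]  -> 2 point(s)
  x = 21: RHS = 9, y in [3, 20]  -> 2 point(s)
Affine points: 28. Add the point at infinity: total = 29.

#E(F_23) = 29


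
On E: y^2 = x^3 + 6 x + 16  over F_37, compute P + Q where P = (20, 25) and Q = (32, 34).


P != Q, so use the chord formula.
s = (y2 - y1) / (x2 - x1) = (9) / (12) mod 37 = 10
x3 = s^2 - x1 - x2 mod 37 = 10^2 - 20 - 32 = 11
y3 = s (x1 - x3) - y1 mod 37 = 10 * (20 - 11) - 25 = 28

P + Q = (11, 28)


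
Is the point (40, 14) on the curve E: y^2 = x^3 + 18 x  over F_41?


Check whether y^2 = x^3 + 18 x + 0 (mod 41) for (x, y) = (40, 14).
LHS: y^2 = 14^2 mod 41 = 32
RHS: x^3 + 18 x + 0 = 40^3 + 18*40 + 0 mod 41 = 22
LHS != RHS

No, not on the curve


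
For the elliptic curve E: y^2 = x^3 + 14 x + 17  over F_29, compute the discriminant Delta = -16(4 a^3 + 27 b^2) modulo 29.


4 a^3 + 27 b^2 = 4*14^3 + 27*17^2 = 10976 + 7803 = 18779
Delta = -16 * (18779) = -300464
Delta mod 29 = 5

Delta = 5 (mod 29)


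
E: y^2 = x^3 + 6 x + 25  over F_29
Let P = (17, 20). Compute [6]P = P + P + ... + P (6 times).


k = 6 = 110_2 (binary, LSB first: 011)
Double-and-add from P = (17, 20):
  bit 0 = 0: acc unchanged = O
  bit 1 = 1: acc = O + (20, 24) = (20, 24)
  bit 2 = 1: acc = (20, 24) + (9, 24) = (0, 5)

6P = (0, 5)


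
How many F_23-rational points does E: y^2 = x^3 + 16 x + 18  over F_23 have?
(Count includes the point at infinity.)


For each x in F_23, count y with y^2 = x^3 + 16 x + 18 mod 23:
  x = 0: RHS = 18, y in [8, 15]  -> 2 point(s)
  x = 1: RHS = 12, y in [9, 14]  -> 2 point(s)
  x = 2: RHS = 12, y in [9, 14]  -> 2 point(s)
  x = 3: RHS = 1, y in [1, 22]  -> 2 point(s)
  x = 4: RHS = 8, y in [10, 13]  -> 2 point(s)
  x = 5: RHS = 16, y in [4, 19]  -> 2 point(s)
  x = 6: RHS = 8, y in [10, 13]  -> 2 point(s)
  x = 7: RHS = 13, y in [6, 17]  -> 2 point(s)
  x = 12: RHS = 6, y in [11, 12]  -> 2 point(s)
  x = 13: RHS = 8, y in [10, 13]  -> 2 point(s)
  x = 16: RHS = 0, y in [0]  -> 1 point(s)
  x = 20: RHS = 12, y in [9, 14]  -> 2 point(s)
  x = 21: RHS = 1, y in [1, 22]  -> 2 point(s)
  x = 22: RHS = 1, y in [1, 22]  -> 2 point(s)
Affine points: 27. Add the point at infinity: total = 28.

#E(F_23) = 28


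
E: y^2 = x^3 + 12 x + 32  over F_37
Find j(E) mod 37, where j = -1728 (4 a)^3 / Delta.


Delta = -16(4 a^3 + 27 b^2) mod 37 = 5
-1728 * (4 a)^3 = -1728 * (4*12)^3 mod 37 = 26
j = 26 * 5^(-1) mod 37 = 20

j = 20 (mod 37)


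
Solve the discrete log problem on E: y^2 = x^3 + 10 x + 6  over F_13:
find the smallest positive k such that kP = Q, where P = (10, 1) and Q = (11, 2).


Enumerate multiples of P until we hit Q = (11, 2):
  1P = (10, 1)
  2P = (7, 9)
  3P = (6, 10)
  4P = (11, 11)
  5P = (1, 11)
  6P = (5, 5)
  7P = (8, 0)
  8P = (5, 8)
  9P = (1, 2)
  10P = (11, 2)
Match found at i = 10.

k = 10


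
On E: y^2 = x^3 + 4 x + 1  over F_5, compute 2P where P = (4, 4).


Doubling: s = (3 x1^2 + a) / (2 y1)
s = (3*4^2 + 4) / (2*4) mod 5 = 4
x3 = s^2 - 2 x1 mod 5 = 4^2 - 2*4 = 3
y3 = s (x1 - x3) - y1 mod 5 = 4 * (4 - 3) - 4 = 0

2P = (3, 0)


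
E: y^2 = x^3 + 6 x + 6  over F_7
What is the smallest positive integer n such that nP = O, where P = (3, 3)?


Compute successive multiples of P until we hit O:
  1P = (3, 3)
  2P = (5, 0)
  3P = (3, 4)
  4P = O

ord(P) = 4


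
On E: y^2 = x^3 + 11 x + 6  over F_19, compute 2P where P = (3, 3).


Doubling: s = (3 x1^2 + a) / (2 y1)
s = (3*3^2 + 11) / (2*3) mod 19 = 0
x3 = s^2 - 2 x1 mod 19 = 0^2 - 2*3 = 13
y3 = s (x1 - x3) - y1 mod 19 = 0 * (3 - 13) - 3 = 16

2P = (13, 16)


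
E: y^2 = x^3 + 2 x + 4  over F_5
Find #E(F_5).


For each x in F_5, count y with y^2 = x^3 + 2 x + 4 mod 5:
  x = 0: RHS = 4, y in [2, 3]  -> 2 point(s)
  x = 2: RHS = 1, y in [1, 4]  -> 2 point(s)
  x = 4: RHS = 1, y in [1, 4]  -> 2 point(s)
Affine points: 6. Add the point at infinity: total = 7.

#E(F_5) = 7


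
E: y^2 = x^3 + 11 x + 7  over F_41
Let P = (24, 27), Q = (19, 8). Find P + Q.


P != Q, so use the chord formula.
s = (y2 - y1) / (x2 - x1) = (22) / (36) mod 41 = 12
x3 = s^2 - x1 - x2 mod 41 = 12^2 - 24 - 19 = 19
y3 = s (x1 - x3) - y1 mod 41 = 12 * (24 - 19) - 27 = 33

P + Q = (19, 33)


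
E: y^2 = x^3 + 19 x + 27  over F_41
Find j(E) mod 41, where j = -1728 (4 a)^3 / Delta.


Delta = -16(4 a^3 + 27 b^2) mod 41 = 4
-1728 * (4 a)^3 = -1728 * (4*19)^3 mod 41 = 25
j = 25 * 4^(-1) mod 41 = 37

j = 37 (mod 41)


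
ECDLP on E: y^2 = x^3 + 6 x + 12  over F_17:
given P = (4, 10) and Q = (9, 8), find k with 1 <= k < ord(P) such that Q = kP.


Enumerate multiples of P until we hit Q = (9, 8):
  1P = (4, 10)
  2P = (10, 1)
  3P = (1, 11)
  4P = (14, 16)
  5P = (15, 14)
  6P = (6, 14)
  7P = (11, 10)
  8P = (2, 7)
  9P = (9, 8)
Match found at i = 9.

k = 9


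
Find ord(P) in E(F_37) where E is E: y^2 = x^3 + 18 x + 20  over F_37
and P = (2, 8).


Compute successive multiples of P until we hit O:
  1P = (2, 8)
  2P = (29, 20)
  3P = (3, 8)
  4P = (32, 29)
  5P = (12, 22)
  6P = (22, 1)
  7P = (6, 23)
  8P = (13, 34)
  ... (continuing to 30P)
  30P = O

ord(P) = 30


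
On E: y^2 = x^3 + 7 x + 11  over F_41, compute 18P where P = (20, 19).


k = 18 = 10010_2 (binary, LSB first: 01001)
Double-and-add from P = (20, 19):
  bit 0 = 0: acc unchanged = O
  bit 1 = 1: acc = O + (37, 1) = (37, 1)
  bit 2 = 0: acc unchanged = (37, 1)
  bit 3 = 0: acc unchanged = (37, 1)
  bit 4 = 1: acc = (37, 1) + (35, 32) = (35, 9)

18P = (35, 9)


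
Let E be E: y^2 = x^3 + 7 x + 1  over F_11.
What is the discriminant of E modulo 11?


4 a^3 + 27 b^2 = 4*7^3 + 27*1^2 = 1372 + 27 = 1399
Delta = -16 * (1399) = -22384
Delta mod 11 = 1

Delta = 1 (mod 11)


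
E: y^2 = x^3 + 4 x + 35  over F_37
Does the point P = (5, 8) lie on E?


Check whether y^2 = x^3 + 4 x + 35 (mod 37) for (x, y) = (5, 8).
LHS: y^2 = 8^2 mod 37 = 27
RHS: x^3 + 4 x + 35 = 5^3 + 4*5 + 35 mod 37 = 32
LHS != RHS

No, not on the curve


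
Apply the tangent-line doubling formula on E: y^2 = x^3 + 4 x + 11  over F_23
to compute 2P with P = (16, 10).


Doubling: s = (3 x1^2 + a) / (2 y1)
s = (3*16^2 + 4) / (2*10) mod 23 = 11
x3 = s^2 - 2 x1 mod 23 = 11^2 - 2*16 = 20
y3 = s (x1 - x3) - y1 mod 23 = 11 * (16 - 20) - 10 = 15

2P = (20, 15)


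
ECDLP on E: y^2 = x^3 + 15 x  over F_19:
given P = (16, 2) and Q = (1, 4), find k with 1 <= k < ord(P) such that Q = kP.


Enumerate multiples of P until we hit Q = (1, 4):
  1P = (16, 2)
  2P = (7, 7)
  3P = (1, 15)
  4P = (9, 16)
  5P = (17, 0)
  6P = (9, 3)
  7P = (1, 4)
Match found at i = 7.

k = 7


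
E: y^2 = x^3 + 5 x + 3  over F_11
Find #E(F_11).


For each x in F_11, count y with y^2 = x^3 + 5 x + 3 mod 11:
  x = 0: RHS = 3, y in [5, 6]  -> 2 point(s)
  x = 1: RHS = 9, y in [3, 8]  -> 2 point(s)
  x = 3: RHS = 1, y in [1, 10]  -> 2 point(s)
  x = 8: RHS = 5, y in [4, 7]  -> 2 point(s)
Affine points: 8. Add the point at infinity: total = 9.

#E(F_11) = 9


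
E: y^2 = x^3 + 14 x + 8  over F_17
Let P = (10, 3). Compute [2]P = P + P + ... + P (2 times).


k = 2 = 10_2 (binary, LSB first: 01)
Double-and-add from P = (10, 3):
  bit 0 = 0: acc unchanged = O
  bit 1 = 1: acc = O + (12, 0) = (12, 0)

2P = (12, 0)


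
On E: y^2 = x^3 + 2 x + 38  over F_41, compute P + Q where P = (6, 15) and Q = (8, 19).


P != Q, so use the chord formula.
s = (y2 - y1) / (x2 - x1) = (4) / (2) mod 41 = 2
x3 = s^2 - x1 - x2 mod 41 = 2^2 - 6 - 8 = 31
y3 = s (x1 - x3) - y1 mod 41 = 2 * (6 - 31) - 15 = 17

P + Q = (31, 17)


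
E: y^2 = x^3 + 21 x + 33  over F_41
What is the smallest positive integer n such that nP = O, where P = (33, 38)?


Compute successive multiples of P until we hit O:
  1P = (33, 38)
  2P = (36, 7)
  3P = (15, 22)
  4P = (11, 18)
  5P = (29, 29)
  6P = (2, 1)
  7P = (16, 18)
  8P = (28, 33)
  ... (continuing to 42P)
  42P = O

ord(P) = 42


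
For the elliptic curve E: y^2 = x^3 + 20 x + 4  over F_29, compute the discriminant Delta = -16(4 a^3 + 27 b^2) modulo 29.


4 a^3 + 27 b^2 = 4*20^3 + 27*4^2 = 32000 + 432 = 32432
Delta = -16 * (32432) = -518912
Delta mod 29 = 14

Delta = 14 (mod 29)


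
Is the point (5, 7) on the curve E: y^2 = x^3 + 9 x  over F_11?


Check whether y^2 = x^3 + 9 x + 0 (mod 11) for (x, y) = (5, 7).
LHS: y^2 = 7^2 mod 11 = 5
RHS: x^3 + 9 x + 0 = 5^3 + 9*5 + 0 mod 11 = 5
LHS = RHS

Yes, on the curve


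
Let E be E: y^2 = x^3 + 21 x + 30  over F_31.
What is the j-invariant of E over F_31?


Delta = -16(4 a^3 + 27 b^2) mod 31 = 18
-1728 * (4 a)^3 = -1728 * (4*21)^3 mod 31 = 27
j = 27 * 18^(-1) mod 31 = 17

j = 17 (mod 31)


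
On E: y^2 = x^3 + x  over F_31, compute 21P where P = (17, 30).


k = 21 = 10101_2 (binary, LSB first: 10101)
Double-and-add from P = (17, 30):
  bit 0 = 1: acc = O + (17, 30) = (17, 30)
  bit 1 = 0: acc unchanged = (17, 30)
  bit 2 = 1: acc = (17, 30) + (16, 12) = (12, 29)
  bit 3 = 0: acc unchanged = (12, 29)
  bit 4 = 1: acc = (12, 29) + (0, 0) = (13, 28)

21P = (13, 28)


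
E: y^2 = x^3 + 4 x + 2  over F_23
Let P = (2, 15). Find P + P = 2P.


Doubling: s = (3 x1^2 + a) / (2 y1)
s = (3*2^2 + 4) / (2*15) mod 23 = 22
x3 = s^2 - 2 x1 mod 23 = 22^2 - 2*2 = 20
y3 = s (x1 - x3) - y1 mod 23 = 22 * (2 - 20) - 15 = 3

2P = (20, 3)


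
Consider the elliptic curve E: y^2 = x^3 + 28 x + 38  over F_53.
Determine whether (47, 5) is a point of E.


Check whether y^2 = x^3 + 28 x + 38 (mod 53) for (x, y) = (47, 5).
LHS: y^2 = 5^2 mod 53 = 25
RHS: x^3 + 28 x + 38 = 47^3 + 28*47 + 38 mod 53 = 25
LHS = RHS

Yes, on the curve


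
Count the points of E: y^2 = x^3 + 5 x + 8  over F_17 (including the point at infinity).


For each x in F_17, count y with y^2 = x^3 + 5 x + 8 mod 17:
  x = 0: RHS = 8, y in [5, 12]  -> 2 point(s)
  x = 2: RHS = 9, y in [3, 14]  -> 2 point(s)
  x = 3: RHS = 16, y in [4, 13]  -> 2 point(s)
  x = 6: RHS = 16, y in [4, 13]  -> 2 point(s)
  x = 8: RHS = 16, y in [4, 13]  -> 2 point(s)
  x = 9: RHS = 0, y in [0]  -> 1 point(s)
  x = 10: RHS = 4, y in [2, 15]  -> 2 point(s)
  x = 11: RHS = 0, y in [0]  -> 1 point(s)
  x = 13: RHS = 9, y in [3, 14]  -> 2 point(s)
  x = 14: RHS = 0, y in [0]  -> 1 point(s)
  x = 16: RHS = 2, y in [6, 11]  -> 2 point(s)
Affine points: 19. Add the point at infinity: total = 20.

#E(F_17) = 20


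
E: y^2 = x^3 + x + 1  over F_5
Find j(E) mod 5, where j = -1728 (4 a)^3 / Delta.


Delta = -16(4 a^3 + 27 b^2) mod 5 = 4
-1728 * (4 a)^3 = -1728 * (4*1)^3 mod 5 = 3
j = 3 * 4^(-1) mod 5 = 2

j = 2 (mod 5)


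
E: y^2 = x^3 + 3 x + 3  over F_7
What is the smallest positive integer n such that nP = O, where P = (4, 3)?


Compute successive multiples of P until we hit O:
  1P = (4, 3)
  2P = (3, 2)
  3P = (1, 0)
  4P = (3, 5)
  5P = (4, 4)
  6P = O

ord(P) = 6


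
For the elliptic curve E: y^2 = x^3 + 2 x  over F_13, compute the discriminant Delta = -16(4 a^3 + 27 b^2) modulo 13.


4 a^3 + 27 b^2 = 4*2^3 + 27*0^2 = 32 + 0 = 32
Delta = -16 * (32) = -512
Delta mod 13 = 8

Delta = 8 (mod 13)


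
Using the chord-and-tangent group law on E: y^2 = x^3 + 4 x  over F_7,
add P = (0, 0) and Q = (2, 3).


P != Q, so use the chord formula.
s = (y2 - y1) / (x2 - x1) = (3) / (2) mod 7 = 5
x3 = s^2 - x1 - x2 mod 7 = 5^2 - 0 - 2 = 2
y3 = s (x1 - x3) - y1 mod 7 = 5 * (0 - 2) - 0 = 4

P + Q = (2, 4)


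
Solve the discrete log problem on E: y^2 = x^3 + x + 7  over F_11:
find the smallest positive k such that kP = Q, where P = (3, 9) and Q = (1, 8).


Enumerate multiples of P until we hit Q = (1, 8):
  1P = (3, 9)
  2P = (10, 7)
  3P = (1, 3)
  4P = (5, 7)
  5P = (4, 3)
  6P = (7, 4)
  7P = (6, 3)
  8P = (6, 8)
  9P = (7, 7)
  10P = (4, 8)
  11P = (5, 4)
  12P = (1, 8)
Match found at i = 12.

k = 12


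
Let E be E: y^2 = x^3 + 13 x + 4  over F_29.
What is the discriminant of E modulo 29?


4 a^3 + 27 b^2 = 4*13^3 + 27*4^2 = 8788 + 432 = 9220
Delta = -16 * (9220) = -147520
Delta mod 29 = 3

Delta = 3 (mod 29)


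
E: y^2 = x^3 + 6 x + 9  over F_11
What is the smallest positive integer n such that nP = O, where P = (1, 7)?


Compute successive multiples of P until we hit O:
  1P = (1, 7)
  2P = (7, 8)
  3P = (7, 3)
  4P = (1, 4)
  5P = O

ord(P) = 5


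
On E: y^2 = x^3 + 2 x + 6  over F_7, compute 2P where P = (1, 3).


Doubling: s = (3 x1^2 + a) / (2 y1)
s = (3*1^2 + 2) / (2*3) mod 7 = 2
x3 = s^2 - 2 x1 mod 7 = 2^2 - 2*1 = 2
y3 = s (x1 - x3) - y1 mod 7 = 2 * (1 - 2) - 3 = 2

2P = (2, 2)


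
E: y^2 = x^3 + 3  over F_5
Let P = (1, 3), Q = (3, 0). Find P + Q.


P != Q, so use the chord formula.
s = (y2 - y1) / (x2 - x1) = (2) / (2) mod 5 = 1
x3 = s^2 - x1 - x2 mod 5 = 1^2 - 1 - 3 = 2
y3 = s (x1 - x3) - y1 mod 5 = 1 * (1 - 2) - 3 = 1

P + Q = (2, 1)


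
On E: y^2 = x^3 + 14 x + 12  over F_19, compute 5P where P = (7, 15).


k = 5 = 101_2 (binary, LSB first: 101)
Double-and-add from P = (7, 15):
  bit 0 = 1: acc = O + (7, 15) = (7, 15)
  bit 1 = 0: acc unchanged = (7, 15)
  bit 2 = 1: acc = (7, 15) + (3, 10) = (7, 4)

5P = (7, 4)


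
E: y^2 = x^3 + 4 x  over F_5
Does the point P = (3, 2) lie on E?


Check whether y^2 = x^3 + 4 x + 0 (mod 5) for (x, y) = (3, 2).
LHS: y^2 = 2^2 mod 5 = 4
RHS: x^3 + 4 x + 0 = 3^3 + 4*3 + 0 mod 5 = 4
LHS = RHS

Yes, on the curve


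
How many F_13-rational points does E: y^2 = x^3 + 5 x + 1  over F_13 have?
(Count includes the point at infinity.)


For each x in F_13, count y with y^2 = x^3 + 5 x + 1 mod 13:
  x = 0: RHS = 1, y in [1, 12]  -> 2 point(s)
  x = 3: RHS = 4, y in [2, 11]  -> 2 point(s)
  x = 6: RHS = 0, y in [0]  -> 1 point(s)
  x = 11: RHS = 9, y in [3, 10]  -> 2 point(s)
Affine points: 7. Add the point at infinity: total = 8.

#E(F_13) = 8


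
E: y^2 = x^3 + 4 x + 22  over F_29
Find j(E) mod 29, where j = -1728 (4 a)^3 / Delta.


Delta = -16(4 a^3 + 27 b^2) mod 29 = 24
-1728 * (4 a)^3 = -1728 * (4*4)^3 mod 29 = 26
j = 26 * 24^(-1) mod 29 = 18

j = 18 (mod 29)


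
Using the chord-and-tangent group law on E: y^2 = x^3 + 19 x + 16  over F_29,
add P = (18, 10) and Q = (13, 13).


P != Q, so use the chord formula.
s = (y2 - y1) / (x2 - x1) = (3) / (24) mod 29 = 11
x3 = s^2 - x1 - x2 mod 29 = 11^2 - 18 - 13 = 3
y3 = s (x1 - x3) - y1 mod 29 = 11 * (18 - 3) - 10 = 10

P + Q = (3, 10)


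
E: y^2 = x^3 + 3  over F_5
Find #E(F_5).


For each x in F_5, count y with y^2 = x^3 + 0 x + 3 mod 5:
  x = 1: RHS = 4, y in [2, 3]  -> 2 point(s)
  x = 2: RHS = 1, y in [1, 4]  -> 2 point(s)
  x = 3: RHS = 0, y in [0]  -> 1 point(s)
Affine points: 5. Add the point at infinity: total = 6.

#E(F_5) = 6


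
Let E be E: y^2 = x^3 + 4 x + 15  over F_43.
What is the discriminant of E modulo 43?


4 a^3 + 27 b^2 = 4*4^3 + 27*15^2 = 256 + 6075 = 6331
Delta = -16 * (6331) = -101296
Delta mod 43 = 12

Delta = 12 (mod 43)


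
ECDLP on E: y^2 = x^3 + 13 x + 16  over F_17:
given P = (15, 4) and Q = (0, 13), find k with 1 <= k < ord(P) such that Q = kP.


Enumerate multiples of P until we hit Q = (0, 13):
  1P = (15, 4)
  2P = (5, 6)
  3P = (12, 9)
  4P = (6, 15)
  5P = (4, 9)
  6P = (2, 4)
  7P = (0, 13)
Match found at i = 7.

k = 7


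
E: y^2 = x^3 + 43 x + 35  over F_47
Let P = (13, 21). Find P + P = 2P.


Doubling: s = (3 x1^2 + a) / (2 y1)
s = (3*13^2 + 43) / (2*21) mod 47 = 31
x3 = s^2 - 2 x1 mod 47 = 31^2 - 2*13 = 42
y3 = s (x1 - x3) - y1 mod 47 = 31 * (13 - 42) - 21 = 20

2P = (42, 20)


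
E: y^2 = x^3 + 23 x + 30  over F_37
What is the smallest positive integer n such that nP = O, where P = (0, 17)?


Compute successive multiples of P until we hit O:
  1P = (0, 17)
  2P = (30, 28)
  3P = (14, 5)
  4P = (26, 0)
  5P = (14, 32)
  6P = (30, 9)
  7P = (0, 20)
  8P = O

ord(P) = 8


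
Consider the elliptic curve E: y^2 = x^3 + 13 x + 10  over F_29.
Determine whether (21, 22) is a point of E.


Check whether y^2 = x^3 + 13 x + 10 (mod 29) for (x, y) = (21, 22).
LHS: y^2 = 22^2 mod 29 = 20
RHS: x^3 + 13 x + 10 = 21^3 + 13*21 + 10 mod 29 = 3
LHS != RHS

No, not on the curve


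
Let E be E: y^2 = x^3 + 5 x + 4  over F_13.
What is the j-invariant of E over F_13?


Delta = -16(4 a^3 + 27 b^2) mod 13 = 12
-1728 * (4 a)^3 = -1728 * (4*5)^3 mod 13 = 5
j = 5 * 12^(-1) mod 13 = 8

j = 8 (mod 13)


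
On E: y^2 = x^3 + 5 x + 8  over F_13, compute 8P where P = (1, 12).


k = 8 = 1000_2 (binary, LSB first: 0001)
Double-and-add from P = (1, 12):
  bit 0 = 0: acc unchanged = O
  bit 1 = 0: acc unchanged = O
  bit 2 = 0: acc unchanged = O
  bit 3 = 1: acc = O + (1, 1) = (1, 1)

8P = (1, 1)


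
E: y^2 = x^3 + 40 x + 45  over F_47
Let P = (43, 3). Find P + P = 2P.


Doubling: s = (3 x1^2 + a) / (2 y1)
s = (3*43^2 + 40) / (2*3) mod 47 = 46
x3 = s^2 - 2 x1 mod 47 = 46^2 - 2*43 = 9
y3 = s (x1 - x3) - y1 mod 47 = 46 * (43 - 9) - 3 = 10

2P = (9, 10)


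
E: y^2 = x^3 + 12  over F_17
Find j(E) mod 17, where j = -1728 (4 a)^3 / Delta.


Delta = -16(4 a^3 + 27 b^2) mod 17 = 12
-1728 * (4 a)^3 = -1728 * (4*0)^3 mod 17 = 0
j = 0 * 12^(-1) mod 17 = 0

j = 0 (mod 17)


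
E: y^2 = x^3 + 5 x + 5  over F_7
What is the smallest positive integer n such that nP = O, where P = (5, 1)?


Compute successive multiples of P until we hit O:
  1P = (5, 1)
  2P = (1, 5)
  3P = (2, 3)
  4P = (2, 4)
  5P = (1, 2)
  6P = (5, 6)
  7P = O

ord(P) = 7


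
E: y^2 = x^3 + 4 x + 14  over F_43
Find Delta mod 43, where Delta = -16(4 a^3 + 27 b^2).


4 a^3 + 27 b^2 = 4*4^3 + 27*14^2 = 256 + 5292 = 5548
Delta = -16 * (5548) = -88768
Delta mod 43 = 27

Delta = 27 (mod 43)


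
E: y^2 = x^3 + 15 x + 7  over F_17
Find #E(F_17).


For each x in F_17, count y with y^2 = x^3 + 15 x + 7 mod 17:
  x = 7: RHS = 13, y in [8, 9]  -> 2 point(s)
  x = 9: RHS = 4, y in [2, 15]  -> 2 point(s)
  x = 10: RHS = 1, y in [1, 16]  -> 2 point(s)
  x = 13: RHS = 2, y in [6, 11]  -> 2 point(s)
  x = 16: RHS = 8, y in [5, 12]  -> 2 point(s)
Affine points: 10. Add the point at infinity: total = 11.

#E(F_17) = 11


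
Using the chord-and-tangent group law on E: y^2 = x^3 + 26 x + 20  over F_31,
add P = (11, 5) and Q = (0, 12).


P != Q, so use the chord formula.
s = (y2 - y1) / (x2 - x1) = (7) / (20) mod 31 = 5
x3 = s^2 - x1 - x2 mod 31 = 5^2 - 11 - 0 = 14
y3 = s (x1 - x3) - y1 mod 31 = 5 * (11 - 14) - 5 = 11

P + Q = (14, 11)


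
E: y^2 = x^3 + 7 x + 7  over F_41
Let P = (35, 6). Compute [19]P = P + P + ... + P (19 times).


k = 19 = 10011_2 (binary, LSB first: 11001)
Double-and-add from P = (35, 6):
  bit 0 = 1: acc = O + (35, 6) = (35, 6)
  bit 1 = 1: acc = (35, 6) + (17, 23) = (9, 15)
  bit 2 = 0: acc unchanged = (9, 15)
  bit 3 = 0: acc unchanged = (9, 15)
  bit 4 = 1: acc = (9, 15) + (13, 32) = (14, 15)

19P = (14, 15)


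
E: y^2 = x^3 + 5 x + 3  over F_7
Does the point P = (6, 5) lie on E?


Check whether y^2 = x^3 + 5 x + 3 (mod 7) for (x, y) = (6, 5).
LHS: y^2 = 5^2 mod 7 = 4
RHS: x^3 + 5 x + 3 = 6^3 + 5*6 + 3 mod 7 = 4
LHS = RHS

Yes, on the curve


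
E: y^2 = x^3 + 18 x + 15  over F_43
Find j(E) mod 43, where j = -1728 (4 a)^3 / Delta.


Delta = -16(4 a^3 + 27 b^2) mod 43 = 15
-1728 * (4 a)^3 = -1728 * (4*18)^3 mod 43 = 22
j = 22 * 15^(-1) mod 43 = 33

j = 33 (mod 43)


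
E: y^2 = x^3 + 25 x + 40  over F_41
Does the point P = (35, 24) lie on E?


Check whether y^2 = x^3 + 25 x + 40 (mod 41) for (x, y) = (35, 24).
LHS: y^2 = 24^2 mod 41 = 2
RHS: x^3 + 25 x + 40 = 35^3 + 25*35 + 40 mod 41 = 2
LHS = RHS

Yes, on the curve


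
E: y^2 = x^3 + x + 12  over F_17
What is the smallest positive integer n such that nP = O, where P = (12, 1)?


Compute successive multiples of P until we hit O:
  1P = (12, 1)
  2P = (9, 11)
  3P = (9, 6)
  4P = (12, 16)
  5P = O

ord(P) = 5


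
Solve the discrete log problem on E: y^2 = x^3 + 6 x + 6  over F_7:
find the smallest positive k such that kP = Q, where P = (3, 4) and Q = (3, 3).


Enumerate multiples of P until we hit Q = (3, 3):
  1P = (3, 4)
  2P = (5, 0)
  3P = (3, 3)
Match found at i = 3.

k = 3


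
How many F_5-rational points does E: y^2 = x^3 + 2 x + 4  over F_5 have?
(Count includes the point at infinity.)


For each x in F_5, count y with y^2 = x^3 + 2 x + 4 mod 5:
  x = 0: RHS = 4, y in [2, 3]  -> 2 point(s)
  x = 2: RHS = 1, y in [1, 4]  -> 2 point(s)
  x = 4: RHS = 1, y in [1, 4]  -> 2 point(s)
Affine points: 6. Add the point at infinity: total = 7.

#E(F_5) = 7


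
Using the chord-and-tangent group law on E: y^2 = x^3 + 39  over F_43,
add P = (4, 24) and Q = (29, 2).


P != Q, so use the chord formula.
s = (y2 - y1) / (x2 - x1) = (21) / (25) mod 43 = 6
x3 = s^2 - x1 - x2 mod 43 = 6^2 - 4 - 29 = 3
y3 = s (x1 - x3) - y1 mod 43 = 6 * (4 - 3) - 24 = 25

P + Q = (3, 25)


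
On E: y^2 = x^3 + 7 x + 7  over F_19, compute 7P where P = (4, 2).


k = 7 = 111_2 (binary, LSB first: 111)
Double-and-add from P = (4, 2):
  bit 0 = 1: acc = O + (4, 2) = (4, 2)
  bit 1 = 1: acc = (4, 2) + (16, 4) = (8, 10)
  bit 2 = 1: acc = (8, 10) + (11, 3) = (16, 15)

7P = (16, 15)


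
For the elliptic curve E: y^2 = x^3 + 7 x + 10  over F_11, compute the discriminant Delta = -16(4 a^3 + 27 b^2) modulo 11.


4 a^3 + 27 b^2 = 4*7^3 + 27*10^2 = 1372 + 2700 = 4072
Delta = -16 * (4072) = -65152
Delta mod 11 = 1

Delta = 1 (mod 11)


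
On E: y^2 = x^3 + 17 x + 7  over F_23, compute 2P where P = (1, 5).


Doubling: s = (3 x1^2 + a) / (2 y1)
s = (3*1^2 + 17) / (2*5) mod 23 = 2
x3 = s^2 - 2 x1 mod 23 = 2^2 - 2*1 = 2
y3 = s (x1 - x3) - y1 mod 23 = 2 * (1 - 2) - 5 = 16

2P = (2, 16)


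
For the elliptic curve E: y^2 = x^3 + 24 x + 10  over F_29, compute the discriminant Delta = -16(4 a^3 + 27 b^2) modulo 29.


4 a^3 + 27 b^2 = 4*24^3 + 27*10^2 = 55296 + 2700 = 57996
Delta = -16 * (57996) = -927936
Delta mod 29 = 6

Delta = 6 (mod 29)


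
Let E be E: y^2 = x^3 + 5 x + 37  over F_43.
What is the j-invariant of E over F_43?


Delta = -16(4 a^3 + 27 b^2) mod 43 = 12
-1728 * (4 a)^3 = -1728 * (4*5)^3 mod 43 = 27
j = 27 * 12^(-1) mod 43 = 13

j = 13 (mod 43)


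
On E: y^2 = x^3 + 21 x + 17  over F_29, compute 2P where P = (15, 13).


Doubling: s = (3 x1^2 + a) / (2 y1)
s = (3*15^2 + 21) / (2*13) mod 29 = 0
x3 = s^2 - 2 x1 mod 29 = 0^2 - 2*15 = 28
y3 = s (x1 - x3) - y1 mod 29 = 0 * (15 - 28) - 13 = 16

2P = (28, 16)


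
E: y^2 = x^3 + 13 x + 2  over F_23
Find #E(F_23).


For each x in F_23, count y with y^2 = x^3 + 13 x + 2 mod 23:
  x = 0: RHS = 2, y in [5, 18]  -> 2 point(s)
  x = 1: RHS = 16, y in [4, 19]  -> 2 point(s)
  x = 2: RHS = 13, y in [6, 17]  -> 2 point(s)
  x = 4: RHS = 3, y in [7, 16]  -> 2 point(s)
  x = 5: RHS = 8, y in [10, 13]  -> 2 point(s)
  x = 11: RHS = 4, y in [2, 21]  -> 2 point(s)
  x = 12: RHS = 0, y in [0]  -> 1 point(s)
  x = 19: RHS = 1, y in [1, 22]  -> 2 point(s)
Affine points: 15. Add the point at infinity: total = 16.

#E(F_23) = 16


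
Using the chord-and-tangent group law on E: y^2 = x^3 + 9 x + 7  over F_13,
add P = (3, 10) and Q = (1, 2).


P != Q, so use the chord formula.
s = (y2 - y1) / (x2 - x1) = (5) / (11) mod 13 = 4
x3 = s^2 - x1 - x2 mod 13 = 4^2 - 3 - 1 = 12
y3 = s (x1 - x3) - y1 mod 13 = 4 * (3 - 12) - 10 = 6

P + Q = (12, 6)


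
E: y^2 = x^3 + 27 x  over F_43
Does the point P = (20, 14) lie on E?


Check whether y^2 = x^3 + 27 x + 0 (mod 43) for (x, y) = (20, 14).
LHS: y^2 = 14^2 mod 43 = 24
RHS: x^3 + 27 x + 0 = 20^3 + 27*20 + 0 mod 43 = 26
LHS != RHS

No, not on the curve


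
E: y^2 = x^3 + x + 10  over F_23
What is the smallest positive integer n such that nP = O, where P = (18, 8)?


Compute successive multiples of P until we hit O:
  1P = (18, 8)
  2P = (11, 8)
  3P = (17, 15)
  4P = (14, 10)
  5P = (20, 16)
  6P = (1, 14)
  7P = (5, 5)
  8P = (4, 20)
  ... (continuing to 32P)
  32P = O

ord(P) = 32
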